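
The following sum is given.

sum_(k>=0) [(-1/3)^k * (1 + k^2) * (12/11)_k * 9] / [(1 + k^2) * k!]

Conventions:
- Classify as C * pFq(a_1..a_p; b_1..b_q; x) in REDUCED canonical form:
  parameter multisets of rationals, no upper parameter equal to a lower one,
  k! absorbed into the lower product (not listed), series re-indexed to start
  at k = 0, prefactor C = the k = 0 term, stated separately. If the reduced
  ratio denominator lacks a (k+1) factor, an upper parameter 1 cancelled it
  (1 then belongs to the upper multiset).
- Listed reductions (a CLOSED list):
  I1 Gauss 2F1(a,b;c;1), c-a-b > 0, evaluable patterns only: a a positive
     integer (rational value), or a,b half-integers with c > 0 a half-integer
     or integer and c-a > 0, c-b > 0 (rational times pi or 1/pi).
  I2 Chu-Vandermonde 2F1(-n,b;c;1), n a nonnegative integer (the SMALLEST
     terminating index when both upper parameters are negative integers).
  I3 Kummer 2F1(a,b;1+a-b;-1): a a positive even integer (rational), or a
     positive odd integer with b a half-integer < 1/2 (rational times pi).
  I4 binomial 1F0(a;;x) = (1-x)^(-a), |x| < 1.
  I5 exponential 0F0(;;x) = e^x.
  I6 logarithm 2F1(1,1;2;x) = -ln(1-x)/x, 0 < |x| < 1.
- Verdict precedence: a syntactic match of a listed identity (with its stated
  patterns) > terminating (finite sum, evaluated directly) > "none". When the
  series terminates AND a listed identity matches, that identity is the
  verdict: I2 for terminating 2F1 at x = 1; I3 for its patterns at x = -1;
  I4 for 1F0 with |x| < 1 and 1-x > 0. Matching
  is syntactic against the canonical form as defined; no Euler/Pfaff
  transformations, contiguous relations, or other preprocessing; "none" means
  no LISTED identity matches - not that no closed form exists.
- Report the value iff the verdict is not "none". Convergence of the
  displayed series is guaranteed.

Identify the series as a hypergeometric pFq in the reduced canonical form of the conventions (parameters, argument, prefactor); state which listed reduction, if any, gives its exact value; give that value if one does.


Key step: t_0 = 9 here, and the factor k^2 + 1 cancels (top and bottom), leaving prefactor 9.
Adjacent-term ratio: r(k) = (-1/3) * (k+12/11) / [(k+1)] ; factor over Q: parameters, x = (-1/3), and C = 9.

Reduced: x = -1/3, 1F0, upper = {12/11}, lower = {-}, C = 9. Verdict: the I4 binomial reduction applies (the 1F0 binomial series: exponent -12/11, x = -1/3). Sum: 9 * (4/3)^(-12/11).


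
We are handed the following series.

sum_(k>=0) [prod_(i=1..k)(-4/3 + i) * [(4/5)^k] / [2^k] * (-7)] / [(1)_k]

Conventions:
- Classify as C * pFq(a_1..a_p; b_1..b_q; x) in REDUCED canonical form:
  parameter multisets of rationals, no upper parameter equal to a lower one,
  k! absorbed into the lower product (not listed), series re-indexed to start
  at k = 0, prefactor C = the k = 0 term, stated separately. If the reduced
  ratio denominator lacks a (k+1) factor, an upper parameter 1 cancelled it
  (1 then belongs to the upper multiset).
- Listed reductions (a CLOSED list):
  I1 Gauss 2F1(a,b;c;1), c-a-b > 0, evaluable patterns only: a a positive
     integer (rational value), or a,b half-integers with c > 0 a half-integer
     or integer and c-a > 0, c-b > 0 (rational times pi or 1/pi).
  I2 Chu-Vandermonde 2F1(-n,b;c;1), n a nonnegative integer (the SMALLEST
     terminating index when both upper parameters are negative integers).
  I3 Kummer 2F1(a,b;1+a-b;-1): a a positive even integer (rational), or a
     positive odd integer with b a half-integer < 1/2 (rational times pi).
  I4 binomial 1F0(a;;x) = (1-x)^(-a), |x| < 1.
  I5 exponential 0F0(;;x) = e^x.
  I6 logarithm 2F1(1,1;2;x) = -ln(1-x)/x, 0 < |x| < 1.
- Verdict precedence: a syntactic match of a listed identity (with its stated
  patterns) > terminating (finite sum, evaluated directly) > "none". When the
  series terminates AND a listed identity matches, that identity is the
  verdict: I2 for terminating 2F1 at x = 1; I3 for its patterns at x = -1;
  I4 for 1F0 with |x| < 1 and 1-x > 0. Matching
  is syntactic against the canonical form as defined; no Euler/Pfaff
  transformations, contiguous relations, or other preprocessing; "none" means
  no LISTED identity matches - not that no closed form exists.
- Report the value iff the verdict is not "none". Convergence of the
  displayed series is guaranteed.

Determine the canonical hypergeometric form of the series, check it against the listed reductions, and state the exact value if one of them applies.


With C = -7: the canonical form is 1F0(-1/3; -; 2/5). Verdict (x = 2/5): binomial (I4) applies (the 1F0 binomial series: exponent 1/3, x = 2/5). Exact value: (-7) * (3/5)^(1/3).

Key observation: t_0 = -7 here, and (1)_k (prefactor -7) is k! itself.
Consecutive-term ratio: r(k) = (2/5) * (k-1/3) / [(k+1)] - rational in k, leading ratio (2/5); with t_0 = -7, classification follows.


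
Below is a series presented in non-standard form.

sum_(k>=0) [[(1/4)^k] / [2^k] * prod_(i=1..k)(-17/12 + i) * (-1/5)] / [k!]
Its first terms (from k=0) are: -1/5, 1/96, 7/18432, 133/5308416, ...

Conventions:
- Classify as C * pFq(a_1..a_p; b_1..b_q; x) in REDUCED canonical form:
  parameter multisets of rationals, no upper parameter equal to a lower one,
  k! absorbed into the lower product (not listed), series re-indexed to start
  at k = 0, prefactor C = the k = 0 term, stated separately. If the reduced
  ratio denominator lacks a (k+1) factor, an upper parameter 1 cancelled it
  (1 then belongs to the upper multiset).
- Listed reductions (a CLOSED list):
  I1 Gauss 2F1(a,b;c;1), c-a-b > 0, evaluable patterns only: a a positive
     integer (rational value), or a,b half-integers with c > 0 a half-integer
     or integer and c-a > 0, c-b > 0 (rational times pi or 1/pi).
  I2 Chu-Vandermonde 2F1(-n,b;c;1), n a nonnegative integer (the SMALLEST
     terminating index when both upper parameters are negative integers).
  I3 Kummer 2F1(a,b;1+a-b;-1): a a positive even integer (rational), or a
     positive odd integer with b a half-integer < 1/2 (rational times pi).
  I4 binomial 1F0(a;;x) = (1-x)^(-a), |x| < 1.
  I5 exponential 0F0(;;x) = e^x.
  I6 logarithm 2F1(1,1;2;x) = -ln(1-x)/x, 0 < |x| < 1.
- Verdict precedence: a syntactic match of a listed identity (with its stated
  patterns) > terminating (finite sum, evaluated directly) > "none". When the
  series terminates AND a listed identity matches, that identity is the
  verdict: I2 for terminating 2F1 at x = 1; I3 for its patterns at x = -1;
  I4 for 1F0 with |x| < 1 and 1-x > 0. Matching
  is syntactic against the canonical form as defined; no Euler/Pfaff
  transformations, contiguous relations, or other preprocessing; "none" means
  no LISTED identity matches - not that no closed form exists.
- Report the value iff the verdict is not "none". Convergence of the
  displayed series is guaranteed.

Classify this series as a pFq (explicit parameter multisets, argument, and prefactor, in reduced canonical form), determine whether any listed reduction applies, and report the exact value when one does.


The series (x = 1/8) is 1F0: upper {-5/12}, lower {-}, prefactor -1/5. Verdict (x = 1/8): binomial (I4) applies (the 1F0 binomial series: exponent 5/12, x = 1/8). Exact value: (-1/5) * (7/8)^(5/12).

Key observation: t_0 being -1/5, the running product (C = -1/5, x = 1/8) telescopes to a rising factorial.
Consecutive-term ratio: r(k) = (1/8) * (k-5/12) / [(k+1)] - rational in k. x = (1/8); t_0 = -1/5; negate the roots.


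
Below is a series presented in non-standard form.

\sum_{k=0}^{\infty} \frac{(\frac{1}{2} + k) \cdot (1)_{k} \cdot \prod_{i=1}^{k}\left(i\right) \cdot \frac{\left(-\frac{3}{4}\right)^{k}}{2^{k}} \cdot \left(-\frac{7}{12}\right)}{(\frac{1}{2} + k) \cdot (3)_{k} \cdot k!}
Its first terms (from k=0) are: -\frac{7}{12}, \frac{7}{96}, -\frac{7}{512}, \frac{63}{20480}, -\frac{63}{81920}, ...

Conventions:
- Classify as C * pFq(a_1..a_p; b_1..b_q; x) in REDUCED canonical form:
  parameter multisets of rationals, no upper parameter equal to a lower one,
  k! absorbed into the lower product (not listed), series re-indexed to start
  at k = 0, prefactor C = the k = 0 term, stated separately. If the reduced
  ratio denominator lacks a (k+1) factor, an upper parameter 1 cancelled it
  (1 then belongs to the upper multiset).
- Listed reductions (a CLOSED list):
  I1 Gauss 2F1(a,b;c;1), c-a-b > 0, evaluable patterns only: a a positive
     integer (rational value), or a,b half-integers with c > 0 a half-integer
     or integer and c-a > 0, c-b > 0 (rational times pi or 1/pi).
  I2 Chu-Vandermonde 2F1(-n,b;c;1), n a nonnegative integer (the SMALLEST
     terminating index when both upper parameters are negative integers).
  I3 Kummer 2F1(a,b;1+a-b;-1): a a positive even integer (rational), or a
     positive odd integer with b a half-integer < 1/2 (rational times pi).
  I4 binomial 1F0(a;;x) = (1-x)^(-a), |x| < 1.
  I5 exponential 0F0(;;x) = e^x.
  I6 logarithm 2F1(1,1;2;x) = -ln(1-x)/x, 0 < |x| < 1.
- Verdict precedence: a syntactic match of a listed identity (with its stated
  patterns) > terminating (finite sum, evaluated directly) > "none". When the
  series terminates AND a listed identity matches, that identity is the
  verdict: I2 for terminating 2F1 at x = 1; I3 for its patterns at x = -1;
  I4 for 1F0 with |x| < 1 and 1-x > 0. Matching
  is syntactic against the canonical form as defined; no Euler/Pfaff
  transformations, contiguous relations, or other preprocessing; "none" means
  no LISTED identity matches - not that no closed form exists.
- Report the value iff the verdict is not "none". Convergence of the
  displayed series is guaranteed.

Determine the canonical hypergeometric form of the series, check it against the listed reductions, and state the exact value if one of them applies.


Classification (C = -\frac{7}{12}): 2F1 with upper {1, 1}, lower {3}, argument x = -\frac{3}{8}. Verdict: no listed reduction: x = -\frac{3}{8} and upper {1, 1} fail every I1-I6 pattern.

The tell: x = -\frac{3}{8} and the factor k + 1/2 cancels (top and bottom), leaving prefactor -7/12.
Ratio: r(k) = -\frac{3}{8} * (k+1) (k+1) / [(k+3) (k+1)] - rational in k. x = -\frac{3}{8}; t_0 = -\frac{7}{12}; negate the roots.


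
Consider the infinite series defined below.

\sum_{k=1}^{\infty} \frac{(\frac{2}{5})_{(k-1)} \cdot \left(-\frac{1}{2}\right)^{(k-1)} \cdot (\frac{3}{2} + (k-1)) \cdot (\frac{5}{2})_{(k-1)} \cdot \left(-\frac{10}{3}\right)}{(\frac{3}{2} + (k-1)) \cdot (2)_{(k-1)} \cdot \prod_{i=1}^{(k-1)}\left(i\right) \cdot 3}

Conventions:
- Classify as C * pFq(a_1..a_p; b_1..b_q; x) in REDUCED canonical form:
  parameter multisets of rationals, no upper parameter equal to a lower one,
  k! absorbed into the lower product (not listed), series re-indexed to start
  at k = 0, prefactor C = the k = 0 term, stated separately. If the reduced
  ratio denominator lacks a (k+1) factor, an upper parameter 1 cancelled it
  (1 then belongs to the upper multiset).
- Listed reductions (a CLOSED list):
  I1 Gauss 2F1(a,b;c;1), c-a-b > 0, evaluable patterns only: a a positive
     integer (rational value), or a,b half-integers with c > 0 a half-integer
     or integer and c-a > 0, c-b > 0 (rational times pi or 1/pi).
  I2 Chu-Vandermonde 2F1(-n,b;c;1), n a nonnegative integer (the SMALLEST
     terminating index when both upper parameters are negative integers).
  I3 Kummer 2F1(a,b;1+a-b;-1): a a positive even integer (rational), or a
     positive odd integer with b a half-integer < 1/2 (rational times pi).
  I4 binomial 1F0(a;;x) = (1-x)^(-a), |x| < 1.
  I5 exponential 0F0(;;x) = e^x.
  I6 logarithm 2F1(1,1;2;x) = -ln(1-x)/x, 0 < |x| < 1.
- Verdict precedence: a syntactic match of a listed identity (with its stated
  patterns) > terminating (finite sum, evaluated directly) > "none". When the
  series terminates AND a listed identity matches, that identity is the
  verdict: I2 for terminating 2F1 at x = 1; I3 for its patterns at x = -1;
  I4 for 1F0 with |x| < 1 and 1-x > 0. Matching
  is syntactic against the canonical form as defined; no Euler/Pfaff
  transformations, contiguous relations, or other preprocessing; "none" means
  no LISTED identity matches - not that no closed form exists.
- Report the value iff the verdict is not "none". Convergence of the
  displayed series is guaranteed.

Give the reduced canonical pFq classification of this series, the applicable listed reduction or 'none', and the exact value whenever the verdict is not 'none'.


Reduced: x = -\frac{1}{2}, 2F1, upper = {\frac{2}{5}, \frac{5}{2}}, lower = {2}, C = -\frac{10}{9}. Verdict: none - this 2F1 at x = -\frac{1}{2} matches no listed pattern, and upper {\frac{2}{5}, \frac{5}{2}} holds no stopper.

First insight: from the first term -\frac{10}{9}: the product of the first k integers (prefactor -10/9) is k!.
Step ratio: r(k) = -\frac{1}{2} * (k+\frac{2}{5}) (k+\frac{5}{2}) / [(k+2) (k+1)] - rational in k, leading ratio -\frac{1}{2}; with t_0 = -\frac{10}{9}, classification follows.


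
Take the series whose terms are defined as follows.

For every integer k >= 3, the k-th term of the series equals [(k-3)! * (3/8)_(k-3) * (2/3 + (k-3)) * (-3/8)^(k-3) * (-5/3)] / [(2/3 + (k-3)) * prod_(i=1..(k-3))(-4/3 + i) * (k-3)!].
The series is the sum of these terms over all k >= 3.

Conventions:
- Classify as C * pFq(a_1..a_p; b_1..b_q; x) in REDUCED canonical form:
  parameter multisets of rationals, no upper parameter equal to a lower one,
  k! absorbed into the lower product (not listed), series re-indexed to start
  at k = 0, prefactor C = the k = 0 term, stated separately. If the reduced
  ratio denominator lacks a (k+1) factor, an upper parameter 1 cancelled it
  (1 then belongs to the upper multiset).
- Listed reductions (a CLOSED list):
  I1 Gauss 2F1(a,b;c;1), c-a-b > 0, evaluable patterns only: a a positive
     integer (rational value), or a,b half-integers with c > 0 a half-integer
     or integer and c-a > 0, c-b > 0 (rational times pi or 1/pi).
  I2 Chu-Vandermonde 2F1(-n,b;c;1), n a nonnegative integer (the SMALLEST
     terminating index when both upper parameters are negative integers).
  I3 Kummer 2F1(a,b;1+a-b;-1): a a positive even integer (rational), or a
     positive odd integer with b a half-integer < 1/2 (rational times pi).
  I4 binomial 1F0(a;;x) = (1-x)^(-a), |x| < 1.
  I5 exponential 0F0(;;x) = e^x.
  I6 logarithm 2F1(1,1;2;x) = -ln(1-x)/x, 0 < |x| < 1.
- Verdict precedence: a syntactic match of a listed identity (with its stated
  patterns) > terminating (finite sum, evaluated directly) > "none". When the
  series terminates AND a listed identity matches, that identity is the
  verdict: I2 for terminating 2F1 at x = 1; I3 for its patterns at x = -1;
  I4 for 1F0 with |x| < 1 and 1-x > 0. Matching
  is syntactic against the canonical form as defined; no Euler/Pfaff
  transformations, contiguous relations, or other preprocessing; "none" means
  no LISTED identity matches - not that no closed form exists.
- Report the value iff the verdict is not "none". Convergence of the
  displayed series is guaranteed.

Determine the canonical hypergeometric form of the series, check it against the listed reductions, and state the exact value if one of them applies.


With C = -5/3: the canonical form is 2F1(3/8, 1; -1/3; -3/8). Verdict: none - this 2F1 at x = -3/8 matches no listed pattern, and upper {3/8, 1} holds no stopper.

Structural cue: t_0 = -5/3 here, and k + 2/3 divides numerator and denominator alike; prefactor -5/3 after cancelling.
Adjacent-term ratio: r(k) = (-3/8) * (k+3/8) (k+1) / [(k-1/3) (k+1)] ; factor over Q: parameters, x = (-3/8), and C = -5/3.


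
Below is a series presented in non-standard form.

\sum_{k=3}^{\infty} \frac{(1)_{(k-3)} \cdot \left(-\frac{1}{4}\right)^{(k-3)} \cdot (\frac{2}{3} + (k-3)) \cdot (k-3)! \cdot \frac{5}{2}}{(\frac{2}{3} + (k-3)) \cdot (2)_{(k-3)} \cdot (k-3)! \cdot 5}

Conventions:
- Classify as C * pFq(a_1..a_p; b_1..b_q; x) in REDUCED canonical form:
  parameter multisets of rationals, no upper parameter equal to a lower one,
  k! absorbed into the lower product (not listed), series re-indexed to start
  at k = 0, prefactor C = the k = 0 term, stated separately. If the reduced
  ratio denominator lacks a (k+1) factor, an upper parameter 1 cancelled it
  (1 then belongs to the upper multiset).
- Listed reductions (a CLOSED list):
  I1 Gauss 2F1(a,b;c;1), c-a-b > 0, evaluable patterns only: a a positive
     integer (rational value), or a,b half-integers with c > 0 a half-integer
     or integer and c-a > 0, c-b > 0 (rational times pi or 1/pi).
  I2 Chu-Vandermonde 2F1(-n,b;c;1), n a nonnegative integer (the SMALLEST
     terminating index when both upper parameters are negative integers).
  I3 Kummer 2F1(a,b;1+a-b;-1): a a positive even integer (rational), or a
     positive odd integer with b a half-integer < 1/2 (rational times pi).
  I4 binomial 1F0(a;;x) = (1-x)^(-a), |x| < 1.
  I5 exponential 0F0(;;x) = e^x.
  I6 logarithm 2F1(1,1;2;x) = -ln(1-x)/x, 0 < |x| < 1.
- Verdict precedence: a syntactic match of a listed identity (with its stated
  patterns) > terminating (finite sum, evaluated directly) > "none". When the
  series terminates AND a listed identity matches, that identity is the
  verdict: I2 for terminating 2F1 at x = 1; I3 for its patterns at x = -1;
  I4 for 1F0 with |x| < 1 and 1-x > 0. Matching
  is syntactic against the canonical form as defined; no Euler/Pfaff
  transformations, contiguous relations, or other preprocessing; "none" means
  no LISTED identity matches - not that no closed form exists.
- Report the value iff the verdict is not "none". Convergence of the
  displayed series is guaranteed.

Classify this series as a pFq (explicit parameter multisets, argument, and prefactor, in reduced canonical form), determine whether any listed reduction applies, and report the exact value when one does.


Reduced: x = -\frac{1}{4}, 2F1, upper = {1, 1}, lower = {2}, C = \frac{1}{2}. Verdict at x = -\frac{1}{4}: logarithm (I6) matches (the logarithm: parameters (1,1;2), x = -\frac{1}{4}). Hence: 2 \cdot \ln\left(\frac{5}{4}\right).

Structural cue: with t_0 = \frac{1}{2}, the factorial ratio (C = 1/2, x = -1/4) (k+a-1)!/(a-1)! is a rising factorial (a)_k.
Adjacent-term ratio: r(k) = -\frac{1}{4} * (k+1) (k+1) / [(k+2) (k+1)] - rational in k. x = -\frac{1}{4}; t_0 = \frac{1}{2}; negate the roots.


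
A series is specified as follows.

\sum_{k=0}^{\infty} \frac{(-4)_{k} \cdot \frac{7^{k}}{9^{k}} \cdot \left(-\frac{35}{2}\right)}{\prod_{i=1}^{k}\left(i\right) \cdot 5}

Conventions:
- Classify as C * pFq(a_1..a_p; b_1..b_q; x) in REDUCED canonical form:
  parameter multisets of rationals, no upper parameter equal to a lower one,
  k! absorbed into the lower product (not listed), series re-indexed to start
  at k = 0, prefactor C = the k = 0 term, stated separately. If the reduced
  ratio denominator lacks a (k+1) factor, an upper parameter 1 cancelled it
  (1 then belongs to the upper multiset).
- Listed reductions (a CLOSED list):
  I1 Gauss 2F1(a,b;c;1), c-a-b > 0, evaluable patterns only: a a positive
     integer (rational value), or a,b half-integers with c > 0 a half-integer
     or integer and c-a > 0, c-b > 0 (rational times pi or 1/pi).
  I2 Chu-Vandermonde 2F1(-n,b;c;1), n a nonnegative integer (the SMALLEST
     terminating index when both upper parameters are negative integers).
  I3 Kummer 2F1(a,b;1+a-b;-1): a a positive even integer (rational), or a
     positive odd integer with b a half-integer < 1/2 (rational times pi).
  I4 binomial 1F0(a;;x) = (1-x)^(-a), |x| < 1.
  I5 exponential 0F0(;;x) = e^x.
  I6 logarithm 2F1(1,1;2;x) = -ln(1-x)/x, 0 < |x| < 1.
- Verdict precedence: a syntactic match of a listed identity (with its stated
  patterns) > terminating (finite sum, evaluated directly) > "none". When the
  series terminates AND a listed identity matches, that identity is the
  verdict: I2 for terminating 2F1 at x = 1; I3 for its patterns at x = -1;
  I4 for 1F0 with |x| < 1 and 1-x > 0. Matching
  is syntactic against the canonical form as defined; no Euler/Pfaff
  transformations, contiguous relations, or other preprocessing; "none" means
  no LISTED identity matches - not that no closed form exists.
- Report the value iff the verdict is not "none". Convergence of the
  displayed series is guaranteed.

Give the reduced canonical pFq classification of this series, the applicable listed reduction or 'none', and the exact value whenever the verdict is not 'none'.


Key observation: x = \frac{7}{9} and the product of the first k integers (C = -7/2, x = 7/9) is k!.
Step ratio: r(k) = \frac{7}{9} * (k-4) / [(k+1)] - rational; roots negated = parameters, x = \frac{7}{9}, C = -\frac{7}{2}.

Classification (C = -\frac{7}{2}): 1F0 with upper {-4}, lower {-}, argument x = \frac{7}{9}. Verdict (x = \frac{7}{9}): the binomial series (I4) applies (the 1F0 binomial series: exponent 4, x = \frac{7}{9}). Value: -\frac{56}{6561}.


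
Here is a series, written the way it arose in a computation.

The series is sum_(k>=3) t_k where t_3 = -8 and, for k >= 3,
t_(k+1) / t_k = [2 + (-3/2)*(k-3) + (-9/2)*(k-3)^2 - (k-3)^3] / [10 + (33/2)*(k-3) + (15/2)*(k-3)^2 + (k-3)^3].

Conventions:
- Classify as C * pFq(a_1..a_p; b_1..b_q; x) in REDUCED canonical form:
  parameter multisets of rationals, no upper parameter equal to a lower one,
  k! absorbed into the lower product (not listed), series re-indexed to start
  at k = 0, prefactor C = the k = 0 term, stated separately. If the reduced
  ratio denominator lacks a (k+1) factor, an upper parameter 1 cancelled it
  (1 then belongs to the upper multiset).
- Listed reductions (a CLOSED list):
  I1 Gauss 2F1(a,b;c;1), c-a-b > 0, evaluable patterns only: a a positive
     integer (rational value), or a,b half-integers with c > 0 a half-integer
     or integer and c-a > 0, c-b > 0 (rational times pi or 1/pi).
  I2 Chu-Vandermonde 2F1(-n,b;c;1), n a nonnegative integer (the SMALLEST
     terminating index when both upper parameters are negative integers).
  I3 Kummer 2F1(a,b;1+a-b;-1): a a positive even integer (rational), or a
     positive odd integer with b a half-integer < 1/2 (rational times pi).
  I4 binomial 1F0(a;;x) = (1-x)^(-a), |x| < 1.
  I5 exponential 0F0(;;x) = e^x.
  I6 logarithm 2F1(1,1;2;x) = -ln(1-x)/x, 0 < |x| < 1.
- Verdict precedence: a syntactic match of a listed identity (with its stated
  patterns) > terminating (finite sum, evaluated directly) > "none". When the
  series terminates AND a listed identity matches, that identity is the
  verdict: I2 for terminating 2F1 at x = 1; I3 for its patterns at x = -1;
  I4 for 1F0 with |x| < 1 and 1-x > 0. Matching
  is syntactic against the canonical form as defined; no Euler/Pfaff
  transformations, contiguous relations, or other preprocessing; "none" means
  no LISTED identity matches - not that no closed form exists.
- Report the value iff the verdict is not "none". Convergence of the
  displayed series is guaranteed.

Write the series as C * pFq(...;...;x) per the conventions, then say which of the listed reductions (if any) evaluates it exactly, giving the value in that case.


This is -8 * 2F1(-1/2, 1; 5/2; -1) in reduced canonical form. Verdict at x = -1: Kummer's theorem (I3) matches (x = -1; c = 5/2 equals 1+a-b for upper {-1/2, 1}: listed pattern). Sum: (-3) * pi.

Key step: t_0 being -8, the parameter 4 appears in both the upper and lower lists and cancels.
Term ratio: r(k) = (-1) * (k-1/2) (k+1) / [(k+5/2) (k+1)] - rational in k. x = (-1); t_0 = -8; negate the roots.


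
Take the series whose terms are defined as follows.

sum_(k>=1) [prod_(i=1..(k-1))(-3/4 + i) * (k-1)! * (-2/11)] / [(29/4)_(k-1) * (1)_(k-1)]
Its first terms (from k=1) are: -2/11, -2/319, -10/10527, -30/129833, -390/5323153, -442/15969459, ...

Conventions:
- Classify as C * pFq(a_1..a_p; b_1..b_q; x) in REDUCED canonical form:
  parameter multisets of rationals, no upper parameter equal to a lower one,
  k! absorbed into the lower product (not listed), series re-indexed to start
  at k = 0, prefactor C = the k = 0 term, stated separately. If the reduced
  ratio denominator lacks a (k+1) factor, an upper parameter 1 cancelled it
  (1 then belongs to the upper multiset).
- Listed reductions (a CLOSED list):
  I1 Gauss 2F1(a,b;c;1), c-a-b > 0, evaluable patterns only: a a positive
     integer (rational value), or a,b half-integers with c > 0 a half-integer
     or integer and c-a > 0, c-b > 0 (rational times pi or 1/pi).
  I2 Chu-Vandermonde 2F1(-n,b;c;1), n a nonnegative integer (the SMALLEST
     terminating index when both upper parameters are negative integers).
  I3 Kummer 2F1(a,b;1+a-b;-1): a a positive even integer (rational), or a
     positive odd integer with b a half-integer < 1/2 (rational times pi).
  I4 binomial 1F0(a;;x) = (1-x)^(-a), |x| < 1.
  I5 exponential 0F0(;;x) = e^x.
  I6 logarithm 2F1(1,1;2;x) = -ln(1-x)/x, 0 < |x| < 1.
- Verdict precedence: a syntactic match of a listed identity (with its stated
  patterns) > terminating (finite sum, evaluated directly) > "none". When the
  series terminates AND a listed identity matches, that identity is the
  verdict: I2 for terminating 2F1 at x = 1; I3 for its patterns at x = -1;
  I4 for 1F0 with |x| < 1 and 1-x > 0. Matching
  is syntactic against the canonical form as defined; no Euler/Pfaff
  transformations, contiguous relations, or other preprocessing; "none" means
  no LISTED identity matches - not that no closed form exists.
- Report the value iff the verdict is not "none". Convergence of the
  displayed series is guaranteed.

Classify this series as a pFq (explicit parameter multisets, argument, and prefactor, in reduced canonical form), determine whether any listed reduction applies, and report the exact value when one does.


Prefactor -2/11, argument 1: 2F1 with upper {1/4, 1} over lower {29/4}. Verdict: this is Gauss (I1, integer-parameter pattern) (x = 1: the Gamma ratio telescopes since c-a-b = 6 > 0 and a = 1 in Z>0). Hence: -25/132.

Key step: t_0 = -2/11 here, and (1)_k (prefactor -2/11) is k! itself.
Consecutive-term ratio: r(k) = 1 * (k+1/4) (k+1) / [(k+29/4) (k+1)] - rational; roots negated = parameters, x = 1, C = -2/11.


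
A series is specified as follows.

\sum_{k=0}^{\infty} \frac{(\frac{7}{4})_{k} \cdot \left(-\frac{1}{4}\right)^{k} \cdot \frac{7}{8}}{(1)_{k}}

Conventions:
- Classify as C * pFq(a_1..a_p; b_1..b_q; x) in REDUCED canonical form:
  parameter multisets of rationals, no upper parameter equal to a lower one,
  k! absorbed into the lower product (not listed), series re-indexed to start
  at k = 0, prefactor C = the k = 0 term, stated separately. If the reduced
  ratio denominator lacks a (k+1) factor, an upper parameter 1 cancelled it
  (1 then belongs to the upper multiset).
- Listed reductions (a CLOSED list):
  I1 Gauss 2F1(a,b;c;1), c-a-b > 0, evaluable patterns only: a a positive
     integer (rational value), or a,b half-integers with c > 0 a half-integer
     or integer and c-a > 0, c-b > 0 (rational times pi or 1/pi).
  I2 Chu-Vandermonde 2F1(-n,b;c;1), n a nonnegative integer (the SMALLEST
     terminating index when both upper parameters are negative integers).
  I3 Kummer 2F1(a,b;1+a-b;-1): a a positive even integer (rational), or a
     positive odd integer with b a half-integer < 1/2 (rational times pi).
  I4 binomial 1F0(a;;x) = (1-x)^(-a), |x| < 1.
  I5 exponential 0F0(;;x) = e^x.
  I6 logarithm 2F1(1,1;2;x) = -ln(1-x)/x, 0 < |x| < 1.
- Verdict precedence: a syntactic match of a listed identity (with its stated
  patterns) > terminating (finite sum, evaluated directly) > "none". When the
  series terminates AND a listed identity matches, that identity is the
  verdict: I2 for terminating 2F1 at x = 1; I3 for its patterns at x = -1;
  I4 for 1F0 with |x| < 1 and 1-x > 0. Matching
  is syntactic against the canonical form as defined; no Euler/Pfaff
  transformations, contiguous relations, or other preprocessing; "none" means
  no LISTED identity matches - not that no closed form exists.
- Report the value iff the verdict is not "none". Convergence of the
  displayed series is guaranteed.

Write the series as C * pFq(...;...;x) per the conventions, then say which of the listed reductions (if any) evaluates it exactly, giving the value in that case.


First insight: t_0 being \frac{7}{8}, (1)_k (prefactor 7/8) is k! itself.
Consecutive-term ratio: r(k) = -\frac{1}{4} * (k+\frac{7}{4}) / [(k+1)] - poly over poly, x = -\frac{1}{4} from leading terms; C = \frac{7}{8} at k = 0.

Canonical form: C = \frac{7}{8} times 1F0 with upper {\frac{7}{4}}, lower {-}, x = -\frac{1}{4}. Verdict (x = -\frac{1}{4}): the I4 binomial reduction applies (the 1F0 binomial series: exponent -7/4, x = -\frac{1}{4}). Value: \frac{7}{8} \cdot \left(\frac{5}{4}\right)^{-\frac{7}{4}}.


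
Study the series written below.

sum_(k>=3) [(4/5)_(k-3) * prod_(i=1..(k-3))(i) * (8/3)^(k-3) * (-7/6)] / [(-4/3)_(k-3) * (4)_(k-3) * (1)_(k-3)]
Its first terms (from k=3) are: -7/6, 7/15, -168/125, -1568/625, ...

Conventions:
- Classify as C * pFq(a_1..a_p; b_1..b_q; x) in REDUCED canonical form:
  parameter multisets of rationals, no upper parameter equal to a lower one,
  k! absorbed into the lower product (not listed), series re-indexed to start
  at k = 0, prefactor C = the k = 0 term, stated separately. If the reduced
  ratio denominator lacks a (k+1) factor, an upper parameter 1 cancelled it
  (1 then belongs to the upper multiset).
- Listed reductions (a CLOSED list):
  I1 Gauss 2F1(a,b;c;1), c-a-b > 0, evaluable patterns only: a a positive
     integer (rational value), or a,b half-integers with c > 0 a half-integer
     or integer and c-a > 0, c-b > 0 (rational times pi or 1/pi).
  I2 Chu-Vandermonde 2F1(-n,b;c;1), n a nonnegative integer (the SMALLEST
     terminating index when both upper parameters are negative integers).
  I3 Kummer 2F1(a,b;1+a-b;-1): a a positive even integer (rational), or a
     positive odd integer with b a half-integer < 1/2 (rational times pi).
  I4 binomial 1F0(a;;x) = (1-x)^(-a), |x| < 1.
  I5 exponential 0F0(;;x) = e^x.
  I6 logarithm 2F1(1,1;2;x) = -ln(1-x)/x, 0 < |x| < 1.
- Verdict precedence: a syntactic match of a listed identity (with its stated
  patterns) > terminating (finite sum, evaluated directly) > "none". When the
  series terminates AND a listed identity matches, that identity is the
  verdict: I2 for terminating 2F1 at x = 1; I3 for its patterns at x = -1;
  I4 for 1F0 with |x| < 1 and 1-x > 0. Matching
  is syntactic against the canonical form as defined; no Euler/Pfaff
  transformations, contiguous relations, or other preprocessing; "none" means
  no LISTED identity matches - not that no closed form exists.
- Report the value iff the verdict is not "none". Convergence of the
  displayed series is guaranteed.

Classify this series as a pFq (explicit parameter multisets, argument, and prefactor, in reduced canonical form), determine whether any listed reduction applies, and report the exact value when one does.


Canonical form: C = -7/6 times 2F2 with upper {4/5, 1}, lower {-4/3, 4}, x = 8/3. Verdict: none - at argument 8/3 the multisets {4/5, 1} ; {-4/3, 4} match no listed identity.

Key step: x = (8/3) and (1)_k (C = -7/6, x = 8/3) is k! itself.
Consecutive-term ratio: r(k) = (8/3) * (k+4/5) (k+1) / [(k-4/3) (k+4) (k+1)] ; factor over Q: parameters, x = (8/3), and C = -7/6.


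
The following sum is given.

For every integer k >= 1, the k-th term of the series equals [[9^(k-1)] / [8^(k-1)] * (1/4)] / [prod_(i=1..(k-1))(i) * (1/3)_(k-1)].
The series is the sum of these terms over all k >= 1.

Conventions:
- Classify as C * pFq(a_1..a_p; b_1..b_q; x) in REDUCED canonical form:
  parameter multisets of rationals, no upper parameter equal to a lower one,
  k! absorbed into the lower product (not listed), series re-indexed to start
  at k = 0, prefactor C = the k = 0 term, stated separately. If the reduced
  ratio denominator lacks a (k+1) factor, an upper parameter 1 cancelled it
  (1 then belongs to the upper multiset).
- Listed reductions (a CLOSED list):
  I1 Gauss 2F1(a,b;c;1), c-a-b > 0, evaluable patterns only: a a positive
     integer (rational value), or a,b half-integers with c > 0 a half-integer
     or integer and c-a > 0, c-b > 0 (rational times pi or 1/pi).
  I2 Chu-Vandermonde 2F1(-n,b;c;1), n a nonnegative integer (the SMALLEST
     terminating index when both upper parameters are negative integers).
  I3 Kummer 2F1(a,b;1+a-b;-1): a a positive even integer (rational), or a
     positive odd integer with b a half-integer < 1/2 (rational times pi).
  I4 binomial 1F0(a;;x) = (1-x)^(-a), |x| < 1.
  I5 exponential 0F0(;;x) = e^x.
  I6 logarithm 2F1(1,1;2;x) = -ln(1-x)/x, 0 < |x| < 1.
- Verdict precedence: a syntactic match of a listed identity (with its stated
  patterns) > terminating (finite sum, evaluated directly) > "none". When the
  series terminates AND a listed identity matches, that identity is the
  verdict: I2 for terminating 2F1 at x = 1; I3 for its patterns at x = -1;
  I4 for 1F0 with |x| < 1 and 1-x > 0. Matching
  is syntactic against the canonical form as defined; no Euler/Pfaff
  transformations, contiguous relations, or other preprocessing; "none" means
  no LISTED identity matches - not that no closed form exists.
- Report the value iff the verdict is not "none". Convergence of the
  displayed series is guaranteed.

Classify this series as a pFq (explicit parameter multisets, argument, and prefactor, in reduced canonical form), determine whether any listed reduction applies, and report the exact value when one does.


This is 1/4 * 0F1(-; 1/3; 9/8) in reduced canonical form. Verdict: none - this 0F1 at x = 9/8 matches no listed pattern, and upper {-} holds no stopper.

The tell: t_0 = 1/4 here, and the product of the first k integers (C = 1/4) is k!.
Step ratio: r(k) = (9/8) * 1 / [(k+1/3) (k+1)] - poly over poly, x = (9/8) from leading terms; C = 1/4 at k = 0.


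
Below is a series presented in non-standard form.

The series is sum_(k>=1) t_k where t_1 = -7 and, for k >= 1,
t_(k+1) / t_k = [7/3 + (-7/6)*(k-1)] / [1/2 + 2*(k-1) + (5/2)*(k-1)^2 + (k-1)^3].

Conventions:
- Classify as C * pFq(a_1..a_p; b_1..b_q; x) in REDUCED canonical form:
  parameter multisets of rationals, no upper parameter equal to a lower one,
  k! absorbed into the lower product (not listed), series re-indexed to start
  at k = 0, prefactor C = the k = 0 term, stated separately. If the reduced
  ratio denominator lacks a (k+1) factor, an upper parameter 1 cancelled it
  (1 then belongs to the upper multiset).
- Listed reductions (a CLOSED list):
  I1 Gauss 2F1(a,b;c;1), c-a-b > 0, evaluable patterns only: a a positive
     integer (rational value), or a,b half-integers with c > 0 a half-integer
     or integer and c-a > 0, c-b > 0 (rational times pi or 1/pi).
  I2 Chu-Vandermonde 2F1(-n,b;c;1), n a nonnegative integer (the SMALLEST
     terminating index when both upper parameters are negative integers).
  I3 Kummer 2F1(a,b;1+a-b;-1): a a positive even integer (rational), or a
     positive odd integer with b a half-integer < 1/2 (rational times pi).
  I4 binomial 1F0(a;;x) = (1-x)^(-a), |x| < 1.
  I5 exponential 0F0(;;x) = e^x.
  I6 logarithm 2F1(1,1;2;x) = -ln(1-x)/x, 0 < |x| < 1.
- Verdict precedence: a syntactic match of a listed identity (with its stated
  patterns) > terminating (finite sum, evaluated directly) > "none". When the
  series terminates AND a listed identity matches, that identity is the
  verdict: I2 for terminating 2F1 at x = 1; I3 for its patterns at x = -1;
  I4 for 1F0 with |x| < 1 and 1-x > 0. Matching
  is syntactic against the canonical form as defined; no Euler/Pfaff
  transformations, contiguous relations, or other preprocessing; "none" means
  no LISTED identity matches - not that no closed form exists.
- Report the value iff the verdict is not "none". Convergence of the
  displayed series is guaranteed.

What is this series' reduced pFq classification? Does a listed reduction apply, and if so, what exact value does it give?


Key step: t_0 = -7 here, and roots of the ratio polynomials (C = -7, x = -7/6) are the negated parameters.
Adjacent-term ratio: r(k) = (-7/6) * (k-2) / [(k+1/2) (k+1) (k+1)] ; factor over Q: parameters, x = (-7/6), and C = -7.

With C = -7: the canonical form is 1F2(-2; 1/2, 1; -7/6). Verdict: terminating. With -2 upstairs the series is a 3-term polynomial sum; evaluated term by term. Exact value: -2485/54.


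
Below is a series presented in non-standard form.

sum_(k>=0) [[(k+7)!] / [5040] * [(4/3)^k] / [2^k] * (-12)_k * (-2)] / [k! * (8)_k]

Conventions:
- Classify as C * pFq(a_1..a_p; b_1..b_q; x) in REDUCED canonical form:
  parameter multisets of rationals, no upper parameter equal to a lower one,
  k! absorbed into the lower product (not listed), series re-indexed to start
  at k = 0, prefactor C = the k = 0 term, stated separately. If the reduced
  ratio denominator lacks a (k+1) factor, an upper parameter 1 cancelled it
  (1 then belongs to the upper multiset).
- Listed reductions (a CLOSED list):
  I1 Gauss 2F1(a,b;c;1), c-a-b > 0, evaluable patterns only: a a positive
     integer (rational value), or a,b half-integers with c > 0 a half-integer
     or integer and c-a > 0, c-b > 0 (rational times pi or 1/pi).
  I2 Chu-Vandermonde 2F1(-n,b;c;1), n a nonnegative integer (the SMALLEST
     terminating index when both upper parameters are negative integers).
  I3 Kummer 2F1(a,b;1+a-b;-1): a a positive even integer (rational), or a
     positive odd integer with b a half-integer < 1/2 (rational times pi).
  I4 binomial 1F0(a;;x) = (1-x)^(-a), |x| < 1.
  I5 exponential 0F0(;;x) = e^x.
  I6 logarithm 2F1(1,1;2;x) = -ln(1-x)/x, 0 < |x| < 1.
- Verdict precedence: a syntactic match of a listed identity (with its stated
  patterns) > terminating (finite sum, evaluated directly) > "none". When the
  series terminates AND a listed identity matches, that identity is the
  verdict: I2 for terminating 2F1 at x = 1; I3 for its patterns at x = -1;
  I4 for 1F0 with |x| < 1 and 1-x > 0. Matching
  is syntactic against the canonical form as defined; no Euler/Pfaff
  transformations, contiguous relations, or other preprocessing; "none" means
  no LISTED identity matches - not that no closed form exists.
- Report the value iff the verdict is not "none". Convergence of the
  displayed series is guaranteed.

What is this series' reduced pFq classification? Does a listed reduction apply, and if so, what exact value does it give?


At argument 2/3: a 1F0 with upper {-12}, lower {-}, scaled by C = -2. Verdict: this is the I4 binomial reduction (the 1F0 binomial series: exponent 12, x = 2/3). Value: -2/531441.

Key step: x = (2/3) and the factorial ratio (C = -2, x = 2/3) (k+a-1)!/(a-1)! is a rising factorial (a)_k.
Adjacent-term ratio: r(k) = (2/3) * (k-12) / [(k+1)] ; factor over Q: parameters, x = (2/3), and C = -2.


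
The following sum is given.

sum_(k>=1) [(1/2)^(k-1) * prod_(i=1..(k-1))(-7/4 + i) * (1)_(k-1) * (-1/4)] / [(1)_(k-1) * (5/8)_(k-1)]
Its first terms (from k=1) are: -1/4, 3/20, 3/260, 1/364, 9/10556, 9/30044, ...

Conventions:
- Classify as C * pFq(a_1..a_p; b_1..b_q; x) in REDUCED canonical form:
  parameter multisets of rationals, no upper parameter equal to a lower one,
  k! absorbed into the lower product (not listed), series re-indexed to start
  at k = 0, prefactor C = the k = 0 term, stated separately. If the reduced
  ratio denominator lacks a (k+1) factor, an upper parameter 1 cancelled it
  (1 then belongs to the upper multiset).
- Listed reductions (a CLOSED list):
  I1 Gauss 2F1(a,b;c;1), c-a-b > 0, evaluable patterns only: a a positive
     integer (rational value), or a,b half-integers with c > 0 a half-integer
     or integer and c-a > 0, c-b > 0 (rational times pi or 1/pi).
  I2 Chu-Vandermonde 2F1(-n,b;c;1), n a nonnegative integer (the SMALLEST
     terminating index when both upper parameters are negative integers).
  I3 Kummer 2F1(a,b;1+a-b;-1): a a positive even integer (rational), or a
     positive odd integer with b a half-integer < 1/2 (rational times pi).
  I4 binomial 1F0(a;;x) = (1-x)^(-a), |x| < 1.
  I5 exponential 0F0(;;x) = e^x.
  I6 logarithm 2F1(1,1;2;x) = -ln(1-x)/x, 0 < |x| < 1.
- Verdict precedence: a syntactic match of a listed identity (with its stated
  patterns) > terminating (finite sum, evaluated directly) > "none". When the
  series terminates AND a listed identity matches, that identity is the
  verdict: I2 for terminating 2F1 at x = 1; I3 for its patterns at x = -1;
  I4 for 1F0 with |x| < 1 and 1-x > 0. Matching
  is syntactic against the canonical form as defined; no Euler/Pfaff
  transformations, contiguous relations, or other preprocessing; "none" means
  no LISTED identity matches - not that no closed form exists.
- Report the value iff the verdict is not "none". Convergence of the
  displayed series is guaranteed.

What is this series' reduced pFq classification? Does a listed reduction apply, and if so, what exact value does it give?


With C = -1/4: the canonical form is 2F1(-3/4, 1; 5/8; 1/2). Verdict: none. Every listed pattern misses the 2F1 form at 1/2, upper {-3/4, 1}.

The tell: t_0 being -1/4, (1)_k (C = -1/4, x = 1/2) is k! itself.
Consecutive-term ratio: r(k) = (1/2) * (k-3/4) (k+1) / [(k+5/8) (k+1)] - rational in k. x = (1/2); t_0 = -1/4; negate the roots.
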